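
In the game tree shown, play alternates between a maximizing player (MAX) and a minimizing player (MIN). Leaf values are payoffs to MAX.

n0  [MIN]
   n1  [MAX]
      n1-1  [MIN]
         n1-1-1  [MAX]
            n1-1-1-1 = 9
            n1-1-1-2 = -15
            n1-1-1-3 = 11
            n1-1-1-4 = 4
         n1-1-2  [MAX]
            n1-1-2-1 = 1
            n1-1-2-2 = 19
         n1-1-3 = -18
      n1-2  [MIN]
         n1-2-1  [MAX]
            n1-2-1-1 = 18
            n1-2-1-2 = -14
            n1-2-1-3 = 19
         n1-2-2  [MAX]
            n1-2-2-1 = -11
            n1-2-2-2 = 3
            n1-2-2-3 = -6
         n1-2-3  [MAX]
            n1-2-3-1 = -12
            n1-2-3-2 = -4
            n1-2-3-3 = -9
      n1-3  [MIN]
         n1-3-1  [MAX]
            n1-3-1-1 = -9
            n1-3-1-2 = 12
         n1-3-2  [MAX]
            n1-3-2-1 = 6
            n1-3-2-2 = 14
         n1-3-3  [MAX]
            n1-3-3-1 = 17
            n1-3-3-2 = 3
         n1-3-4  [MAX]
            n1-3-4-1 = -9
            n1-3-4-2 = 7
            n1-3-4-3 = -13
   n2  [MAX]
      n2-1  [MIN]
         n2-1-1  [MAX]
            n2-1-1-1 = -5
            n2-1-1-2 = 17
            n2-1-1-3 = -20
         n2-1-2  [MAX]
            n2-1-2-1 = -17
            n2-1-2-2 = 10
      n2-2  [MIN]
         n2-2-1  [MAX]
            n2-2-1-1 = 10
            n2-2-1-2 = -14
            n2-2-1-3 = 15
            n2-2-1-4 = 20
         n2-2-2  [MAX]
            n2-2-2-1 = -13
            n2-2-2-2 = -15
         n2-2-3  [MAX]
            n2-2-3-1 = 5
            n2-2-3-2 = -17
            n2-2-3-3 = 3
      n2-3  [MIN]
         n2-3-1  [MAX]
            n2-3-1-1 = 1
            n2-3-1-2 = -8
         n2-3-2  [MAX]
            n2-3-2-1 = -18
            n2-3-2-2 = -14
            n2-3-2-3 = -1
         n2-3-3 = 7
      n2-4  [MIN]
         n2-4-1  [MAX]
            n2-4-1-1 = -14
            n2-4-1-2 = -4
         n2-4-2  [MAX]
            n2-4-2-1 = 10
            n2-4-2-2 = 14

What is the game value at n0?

n1-1-1 (MAX): max(9, -15, 11, 4) = 11
n1-1-2 (MAX): max(1, 19) = 19
n1-1 (MIN): min(11, 19, -18) = -18
n1-2-1 (MAX): max(18, -14, 19) = 19
n1-2-2 (MAX): max(-11, 3, -6) = 3
n1-2-3 (MAX): max(-12, -4, -9) = -4
n1-2 (MIN): min(19, 3, -4) = -4
n1-3-1 (MAX): max(-9, 12) = 12
n1-3-2 (MAX): max(6, 14) = 14
n1-3-3 (MAX): max(17, 3) = 17
n1-3-4 (MAX): max(-9, 7, -13) = 7
n1-3 (MIN): min(12, 14, 17, 7) = 7
n1 (MAX): max(-18, -4, 7) = 7
n2-1-1 (MAX): max(-5, 17, -20) = 17
n2-1-2 (MAX): max(-17, 10) = 10
n2-1 (MIN): min(17, 10) = 10
n2-2-1 (MAX): max(10, -14, 15, 20) = 20
n2-2-2 (MAX): max(-13, -15) = -13
n2-2-3 (MAX): max(5, -17, 3) = 5
n2-2 (MIN): min(20, -13, 5) = -13
n2-3-1 (MAX): max(1, -8) = 1
n2-3-2 (MAX): max(-18, -14, -1) = -1
n2-3 (MIN): min(1, -1, 7) = -1
n2-4-1 (MAX): max(-14, -4) = -4
n2-4-2 (MAX): max(10, 14) = 14
n2-4 (MIN): min(-4, 14) = -4
n2 (MAX): max(10, -13, -1, -4) = 10
n0 (MIN): min(7, 10) = 7

7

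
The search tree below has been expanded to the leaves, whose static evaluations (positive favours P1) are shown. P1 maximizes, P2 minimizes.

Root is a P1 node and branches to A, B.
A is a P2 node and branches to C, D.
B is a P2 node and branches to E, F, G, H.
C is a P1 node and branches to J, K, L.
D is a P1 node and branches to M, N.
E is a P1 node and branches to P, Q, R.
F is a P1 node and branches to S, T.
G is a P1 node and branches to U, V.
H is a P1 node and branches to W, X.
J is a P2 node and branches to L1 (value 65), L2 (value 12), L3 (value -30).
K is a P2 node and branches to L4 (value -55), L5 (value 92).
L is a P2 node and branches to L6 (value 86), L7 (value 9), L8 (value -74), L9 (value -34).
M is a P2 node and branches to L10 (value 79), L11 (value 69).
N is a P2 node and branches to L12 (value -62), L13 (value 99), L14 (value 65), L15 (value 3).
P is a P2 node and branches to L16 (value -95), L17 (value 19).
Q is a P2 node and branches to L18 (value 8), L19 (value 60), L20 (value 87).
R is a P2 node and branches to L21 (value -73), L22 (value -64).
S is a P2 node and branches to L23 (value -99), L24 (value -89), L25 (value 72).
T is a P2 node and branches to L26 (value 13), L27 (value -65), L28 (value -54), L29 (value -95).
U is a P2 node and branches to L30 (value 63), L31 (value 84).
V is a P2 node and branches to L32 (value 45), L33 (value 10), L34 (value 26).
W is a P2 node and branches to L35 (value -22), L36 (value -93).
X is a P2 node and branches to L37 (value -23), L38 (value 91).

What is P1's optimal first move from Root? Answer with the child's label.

A

J (P2): min(65, 12, -30) = -30
K (P2): min(-55, 92) = -55
L (P2): min(86, 9, -74, -34) = -74
C (P1): max(-30, -55, -74) = -30
M (P2): min(79, 69) = 69
N (P2): min(-62, 99, 65, 3) = -62
D (P1): max(69, -62) = 69
A (P2): min(-30, 69) = -30
P (P2): min(-95, 19) = -95
Q (P2): min(8, 60, 87) = 8
R (P2): min(-73, -64) = -73
E (P1): max(-95, 8, -73) = 8
S (P2): min(-99, -89, 72) = -99
T (P2): min(13, -65, -54, -95) = -95
F (P1): max(-99, -95) = -95
U (P2): min(63, 84) = 63
V (P2): min(45, 10, 26) = 10
G (P1): max(63, 10) = 63
W (P2): min(-22, -93) = -93
X (P2): min(-23, 91) = -23
H (P1): max(-93, -23) = -23
B (P2): min(8, -95, 63, -23) = -95
Root (P1): max(-30, -95) = -30
P1 at Root wants the highest of {A=-30, B=-95}, so chooses A.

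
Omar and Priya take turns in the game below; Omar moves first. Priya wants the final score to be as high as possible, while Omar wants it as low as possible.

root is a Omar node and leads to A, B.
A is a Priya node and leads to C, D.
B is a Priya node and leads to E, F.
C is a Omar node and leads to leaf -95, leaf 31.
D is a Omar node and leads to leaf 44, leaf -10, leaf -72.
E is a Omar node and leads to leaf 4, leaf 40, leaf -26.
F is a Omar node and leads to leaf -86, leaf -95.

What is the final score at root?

C (Omar): min(-95, 31) = -95
D (Omar): min(44, -10, -72) = -72
A (Priya): max(-95, -72) = -72
E (Omar): min(4, 40, -26) = -26
F (Omar): min(-86, -95) = -95
B (Priya): max(-26, -95) = -26
root (Omar): min(-72, -26) = -72

-72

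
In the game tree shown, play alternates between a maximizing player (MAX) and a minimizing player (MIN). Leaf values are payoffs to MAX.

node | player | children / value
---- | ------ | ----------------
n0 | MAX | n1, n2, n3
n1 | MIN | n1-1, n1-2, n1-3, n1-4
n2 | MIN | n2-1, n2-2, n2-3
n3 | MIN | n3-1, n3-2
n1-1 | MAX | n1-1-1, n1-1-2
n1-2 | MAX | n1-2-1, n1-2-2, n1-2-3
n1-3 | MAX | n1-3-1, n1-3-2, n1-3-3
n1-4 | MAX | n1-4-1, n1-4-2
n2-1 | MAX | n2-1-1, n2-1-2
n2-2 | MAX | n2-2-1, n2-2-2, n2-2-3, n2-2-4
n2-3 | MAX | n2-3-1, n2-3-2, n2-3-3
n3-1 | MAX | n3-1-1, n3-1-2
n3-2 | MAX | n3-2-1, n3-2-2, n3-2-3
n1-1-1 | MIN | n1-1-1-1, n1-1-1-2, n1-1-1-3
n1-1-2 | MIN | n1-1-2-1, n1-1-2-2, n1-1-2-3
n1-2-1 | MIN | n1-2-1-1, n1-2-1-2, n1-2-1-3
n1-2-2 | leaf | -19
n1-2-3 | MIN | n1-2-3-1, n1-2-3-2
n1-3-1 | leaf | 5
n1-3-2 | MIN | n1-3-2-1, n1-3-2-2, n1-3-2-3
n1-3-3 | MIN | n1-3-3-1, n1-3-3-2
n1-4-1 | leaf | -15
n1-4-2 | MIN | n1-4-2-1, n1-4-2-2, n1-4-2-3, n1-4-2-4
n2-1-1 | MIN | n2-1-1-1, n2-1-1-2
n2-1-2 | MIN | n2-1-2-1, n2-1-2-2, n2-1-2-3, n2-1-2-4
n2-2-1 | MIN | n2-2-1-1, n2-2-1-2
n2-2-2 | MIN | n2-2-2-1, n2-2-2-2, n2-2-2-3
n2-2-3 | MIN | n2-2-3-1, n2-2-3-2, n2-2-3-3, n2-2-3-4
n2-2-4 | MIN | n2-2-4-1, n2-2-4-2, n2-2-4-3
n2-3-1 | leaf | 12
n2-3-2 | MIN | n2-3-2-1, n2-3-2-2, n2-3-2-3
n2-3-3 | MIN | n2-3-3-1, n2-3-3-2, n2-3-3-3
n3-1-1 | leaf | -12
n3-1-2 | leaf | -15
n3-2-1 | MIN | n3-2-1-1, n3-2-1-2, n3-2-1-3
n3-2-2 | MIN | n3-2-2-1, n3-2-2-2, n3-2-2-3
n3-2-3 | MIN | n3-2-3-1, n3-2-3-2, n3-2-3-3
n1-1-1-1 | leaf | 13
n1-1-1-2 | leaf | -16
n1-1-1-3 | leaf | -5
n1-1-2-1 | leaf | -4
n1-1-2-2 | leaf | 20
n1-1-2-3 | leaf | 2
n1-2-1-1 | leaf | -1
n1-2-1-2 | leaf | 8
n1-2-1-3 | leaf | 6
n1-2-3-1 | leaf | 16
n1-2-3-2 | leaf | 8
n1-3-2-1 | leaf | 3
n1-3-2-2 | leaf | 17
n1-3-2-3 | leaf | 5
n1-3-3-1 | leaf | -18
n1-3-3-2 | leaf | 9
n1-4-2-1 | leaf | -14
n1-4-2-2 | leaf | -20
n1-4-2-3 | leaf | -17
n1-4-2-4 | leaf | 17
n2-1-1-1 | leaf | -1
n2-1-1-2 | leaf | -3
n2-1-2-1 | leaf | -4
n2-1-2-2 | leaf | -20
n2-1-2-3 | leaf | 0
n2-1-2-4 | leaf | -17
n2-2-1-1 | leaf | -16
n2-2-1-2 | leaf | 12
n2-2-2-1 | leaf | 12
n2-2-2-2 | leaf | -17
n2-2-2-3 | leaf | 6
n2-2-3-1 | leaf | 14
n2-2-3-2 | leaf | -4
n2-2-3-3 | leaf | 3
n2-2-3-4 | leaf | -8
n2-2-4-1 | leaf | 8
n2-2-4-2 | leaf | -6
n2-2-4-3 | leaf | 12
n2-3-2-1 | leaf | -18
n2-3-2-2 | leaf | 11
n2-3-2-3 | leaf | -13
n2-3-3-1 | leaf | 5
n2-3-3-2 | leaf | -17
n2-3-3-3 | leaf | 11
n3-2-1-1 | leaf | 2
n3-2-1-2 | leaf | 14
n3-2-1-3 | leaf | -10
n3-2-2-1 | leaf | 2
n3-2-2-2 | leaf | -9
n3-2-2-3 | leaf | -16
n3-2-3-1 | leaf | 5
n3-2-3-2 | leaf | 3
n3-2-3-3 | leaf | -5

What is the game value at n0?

n1-1-1 (MIN): min(13, -16, -5) = -16
n1-1-2 (MIN): min(-4, 20, 2) = -4
n1-1 (MAX): max(-16, -4) = -4
n1-2-1 (MIN): min(-1, 8, 6) = -1
n1-2-3 (MIN): min(16, 8) = 8
n1-2 (MAX): max(-1, -19, 8) = 8
n1-3-2 (MIN): min(3, 17, 5) = 3
n1-3-3 (MIN): min(-18, 9) = -18
n1-3 (MAX): max(5, 3, -18) = 5
n1-4-2 (MIN): min(-14, -20, -17, 17) = -20
n1-4 (MAX): max(-15, -20) = -15
n1 (MIN): min(-4, 8, 5, -15) = -15
n2-1-1 (MIN): min(-1, -3) = -3
n2-1-2 (MIN): min(-4, -20, 0, -17) = -20
n2-1 (MAX): max(-3, -20) = -3
n2-2-1 (MIN): min(-16, 12) = -16
n2-2-2 (MIN): min(12, -17, 6) = -17
n2-2-3 (MIN): min(14, -4, 3, -8) = -8
n2-2-4 (MIN): min(8, -6, 12) = -6
n2-2 (MAX): max(-16, -17, -8, -6) = -6
n2-3-2 (MIN): min(-18, 11, -13) = -18
n2-3-3 (MIN): min(5, -17, 11) = -17
n2-3 (MAX): max(12, -18, -17) = 12
n2 (MIN): min(-3, -6, 12) = -6
n3-1 (MAX): max(-12, -15) = -12
n3-2-1 (MIN): min(2, 14, -10) = -10
n3-2-2 (MIN): min(2, -9, -16) = -16
n3-2-3 (MIN): min(5, 3, -5) = -5
n3-2 (MAX): max(-10, -16, -5) = -5
n3 (MIN): min(-12, -5) = -12
n0 (MAX): max(-15, -6, -12) = -6

-6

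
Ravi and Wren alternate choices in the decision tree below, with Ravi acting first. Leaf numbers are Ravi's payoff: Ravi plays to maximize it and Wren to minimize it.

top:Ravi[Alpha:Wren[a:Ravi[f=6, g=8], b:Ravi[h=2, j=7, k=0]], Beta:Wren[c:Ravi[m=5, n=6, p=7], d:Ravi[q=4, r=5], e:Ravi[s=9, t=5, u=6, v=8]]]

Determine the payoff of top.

7

a (Ravi): max(6, 8) = 8
b (Ravi): max(2, 7, 0) = 7
Alpha (Wren): min(8, 7) = 7
c (Ravi): max(5, 6, 7) = 7
d (Ravi): max(4, 5) = 5
e (Ravi): max(9, 5, 6, 8) = 9
Beta (Wren): min(7, 5, 9) = 5
top (Ravi): max(7, 5) = 7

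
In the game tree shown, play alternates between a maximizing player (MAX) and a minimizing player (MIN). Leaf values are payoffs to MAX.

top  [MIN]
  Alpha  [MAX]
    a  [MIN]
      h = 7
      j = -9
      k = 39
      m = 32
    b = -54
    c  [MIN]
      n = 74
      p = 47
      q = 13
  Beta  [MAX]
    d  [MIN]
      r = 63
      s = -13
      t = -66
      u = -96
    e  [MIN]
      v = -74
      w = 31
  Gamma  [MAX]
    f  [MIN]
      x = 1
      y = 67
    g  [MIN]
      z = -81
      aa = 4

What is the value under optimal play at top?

-74

a (MIN): min(7, -9, 39, 32) = -9
c (MIN): min(74, 47, 13) = 13
Alpha (MAX): max(-9, -54, 13) = 13
d (MIN): min(63, -13, -66, -96) = -96
e (MIN): min(-74, 31) = -74
Beta (MAX): max(-96, -74) = -74
f (MIN): min(1, 67) = 1
g (MIN): min(-81, 4) = -81
Gamma (MAX): max(1, -81) = 1
top (MIN): min(13, -74, 1) = -74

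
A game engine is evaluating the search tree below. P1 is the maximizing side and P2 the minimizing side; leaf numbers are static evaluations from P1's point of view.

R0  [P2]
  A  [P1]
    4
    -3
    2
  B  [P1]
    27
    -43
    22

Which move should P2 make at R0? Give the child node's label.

A (P1): max(4, -3, 2) = 4
B (P1): max(27, -43, 22) = 27
R0 (P2): min(4, 27) = 4
P2 at R0 wants the lowest of {A=4, B=27}, so chooses A.

A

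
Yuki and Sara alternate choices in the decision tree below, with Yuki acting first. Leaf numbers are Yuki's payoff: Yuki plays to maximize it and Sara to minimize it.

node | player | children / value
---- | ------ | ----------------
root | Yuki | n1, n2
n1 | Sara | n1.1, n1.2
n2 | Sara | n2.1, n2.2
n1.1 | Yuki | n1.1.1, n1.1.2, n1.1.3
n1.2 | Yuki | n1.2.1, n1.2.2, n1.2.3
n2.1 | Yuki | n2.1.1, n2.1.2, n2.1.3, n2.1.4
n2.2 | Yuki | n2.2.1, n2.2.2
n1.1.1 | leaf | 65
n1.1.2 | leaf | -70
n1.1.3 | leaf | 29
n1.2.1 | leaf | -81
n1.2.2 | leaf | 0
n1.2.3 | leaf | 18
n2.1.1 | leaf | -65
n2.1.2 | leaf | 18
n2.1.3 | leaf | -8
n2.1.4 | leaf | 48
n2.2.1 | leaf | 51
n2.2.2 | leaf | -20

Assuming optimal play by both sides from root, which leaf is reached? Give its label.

n2.1.4

n1.1 (Yuki): max(65, -70, 29) = 65
n1.2 (Yuki): max(-81, 0, 18) = 18
n1 (Sara): min(65, 18) = 18
n2.1 (Yuki): max(-65, 18, -8, 48) = 48
n2.2 (Yuki): max(51, -20) = 51
n2 (Sara): min(48, 51) = 48
root (Yuki): max(18, 48) = 48
At root, Yuki picks n2 (highest: 48).
At n2, Sara picks n2.1 (lowest: 48).
At n2.1, Yuki picks n2.1.4 (highest: 48).
Terminal value 48.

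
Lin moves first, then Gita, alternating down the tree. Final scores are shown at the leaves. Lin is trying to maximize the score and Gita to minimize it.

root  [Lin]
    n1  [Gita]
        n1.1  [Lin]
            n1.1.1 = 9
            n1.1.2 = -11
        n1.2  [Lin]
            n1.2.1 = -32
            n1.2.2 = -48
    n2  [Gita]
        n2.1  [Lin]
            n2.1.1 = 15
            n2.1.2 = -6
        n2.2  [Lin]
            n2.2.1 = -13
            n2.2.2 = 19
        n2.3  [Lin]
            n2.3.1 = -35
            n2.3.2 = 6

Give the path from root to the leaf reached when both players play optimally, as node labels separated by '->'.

n1.1 (Lin): max(9, -11) = 9
n1.2 (Lin): max(-32, -48) = -32
n1 (Gita): min(9, -32) = -32
n2.1 (Lin): max(15, -6) = 15
n2.2 (Lin): max(-13, 19) = 19
n2.3 (Lin): max(-35, 6) = 6
n2 (Gita): min(15, 19, 6) = 6
root (Lin): max(-32, 6) = 6
At root, Lin picks n2 (highest: 6).
At n2, Gita picks n2.3 (lowest: 6).
At n2.3, Lin picks n2.3.2 (highest: 6).
Terminal value 6.

root -> n2 -> n2.3 -> n2.3.2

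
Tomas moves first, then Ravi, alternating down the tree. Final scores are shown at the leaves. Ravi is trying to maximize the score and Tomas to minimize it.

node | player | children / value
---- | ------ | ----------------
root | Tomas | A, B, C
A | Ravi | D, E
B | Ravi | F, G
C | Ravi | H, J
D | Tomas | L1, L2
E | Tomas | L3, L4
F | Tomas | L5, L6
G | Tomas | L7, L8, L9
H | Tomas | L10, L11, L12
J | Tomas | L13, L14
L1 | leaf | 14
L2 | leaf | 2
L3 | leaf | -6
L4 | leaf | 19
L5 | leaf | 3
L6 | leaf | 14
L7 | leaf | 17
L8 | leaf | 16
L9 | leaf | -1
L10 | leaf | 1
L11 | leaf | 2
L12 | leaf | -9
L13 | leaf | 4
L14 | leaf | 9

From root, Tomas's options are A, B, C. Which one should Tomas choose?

D (Tomas): min(14, 2) = 2
E (Tomas): min(-6, 19) = -6
A (Ravi): max(2, -6) = 2
F (Tomas): min(3, 14) = 3
G (Tomas): min(17, 16, -1) = -1
B (Ravi): max(3, -1) = 3
H (Tomas): min(1, 2, -9) = -9
J (Tomas): min(4, 9) = 4
C (Ravi): max(-9, 4) = 4
root (Tomas): min(2, 3, 4) = 2
Tomas at root wants the lowest of {A=2, B=3, C=4}, so chooses A.

A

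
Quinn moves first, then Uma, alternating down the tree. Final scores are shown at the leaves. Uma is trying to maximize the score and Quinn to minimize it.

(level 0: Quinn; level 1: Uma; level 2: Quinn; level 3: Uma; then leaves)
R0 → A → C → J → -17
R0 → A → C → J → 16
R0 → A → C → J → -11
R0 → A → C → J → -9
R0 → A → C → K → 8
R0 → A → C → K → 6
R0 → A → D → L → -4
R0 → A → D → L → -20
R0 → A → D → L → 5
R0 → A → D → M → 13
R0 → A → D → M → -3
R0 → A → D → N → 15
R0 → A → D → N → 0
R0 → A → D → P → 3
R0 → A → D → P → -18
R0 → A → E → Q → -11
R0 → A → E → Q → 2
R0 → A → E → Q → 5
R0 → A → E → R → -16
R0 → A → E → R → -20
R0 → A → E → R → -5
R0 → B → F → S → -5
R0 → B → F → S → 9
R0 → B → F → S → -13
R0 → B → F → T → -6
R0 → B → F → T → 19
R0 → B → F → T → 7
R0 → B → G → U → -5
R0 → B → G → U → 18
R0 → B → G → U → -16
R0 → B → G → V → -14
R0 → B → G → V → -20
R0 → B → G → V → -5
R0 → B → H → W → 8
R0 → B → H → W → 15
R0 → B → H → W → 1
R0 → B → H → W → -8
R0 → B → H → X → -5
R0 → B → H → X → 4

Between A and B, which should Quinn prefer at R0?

A

J (Uma): max(-17, 16, -11, -9) = 16
K (Uma): max(8, 6) = 8
C (Quinn): min(16, 8) = 8
L (Uma): max(-4, -20, 5) = 5
M (Uma): max(13, -3) = 13
N (Uma): max(15, 0) = 15
P (Uma): max(3, -18) = 3
D (Quinn): min(5, 13, 15, 3) = 3
Q (Uma): max(-11, 2, 5) = 5
R (Uma): max(-16, -20, -5) = -5
E (Quinn): min(5, -5) = -5
A (Uma): max(8, 3, -5) = 8
S (Uma): max(-5, 9, -13) = 9
T (Uma): max(-6, 19, 7) = 19
F (Quinn): min(9, 19) = 9
U (Uma): max(-5, 18, -16) = 18
V (Uma): max(-14, -20, -5) = -5
G (Quinn): min(18, -5) = -5
W (Uma): max(8, 15, 1, -8) = 15
X (Uma): max(-5, 4) = 4
H (Quinn): min(15, 4) = 4
B (Uma): max(9, -5, 4) = 9
Quinn prefers the lower value; A=8, B=9. A is better since 8 < 9.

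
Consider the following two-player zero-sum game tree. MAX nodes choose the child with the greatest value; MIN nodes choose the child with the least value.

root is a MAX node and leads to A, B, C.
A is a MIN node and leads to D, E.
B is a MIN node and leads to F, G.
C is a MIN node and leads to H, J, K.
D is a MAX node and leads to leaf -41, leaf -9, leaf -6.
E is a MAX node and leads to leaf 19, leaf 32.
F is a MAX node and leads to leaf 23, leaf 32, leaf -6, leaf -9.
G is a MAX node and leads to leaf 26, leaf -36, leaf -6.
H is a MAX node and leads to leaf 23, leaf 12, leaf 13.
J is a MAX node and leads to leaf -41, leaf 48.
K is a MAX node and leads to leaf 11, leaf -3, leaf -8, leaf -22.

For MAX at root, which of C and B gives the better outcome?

B

H (MAX): max(23, 12, 13) = 23
J (MAX): max(-41, 48) = 48
K (MAX): max(11, -3, -8, -22) = 11
C (MIN): min(23, 48, 11) = 11
F (MAX): max(23, 32, -6, -9) = 32
G (MAX): max(26, -36, -6) = 26
B (MIN): min(32, 26) = 26
MAX prefers the higher value; C=11, B=26. B is better since 26 > 11.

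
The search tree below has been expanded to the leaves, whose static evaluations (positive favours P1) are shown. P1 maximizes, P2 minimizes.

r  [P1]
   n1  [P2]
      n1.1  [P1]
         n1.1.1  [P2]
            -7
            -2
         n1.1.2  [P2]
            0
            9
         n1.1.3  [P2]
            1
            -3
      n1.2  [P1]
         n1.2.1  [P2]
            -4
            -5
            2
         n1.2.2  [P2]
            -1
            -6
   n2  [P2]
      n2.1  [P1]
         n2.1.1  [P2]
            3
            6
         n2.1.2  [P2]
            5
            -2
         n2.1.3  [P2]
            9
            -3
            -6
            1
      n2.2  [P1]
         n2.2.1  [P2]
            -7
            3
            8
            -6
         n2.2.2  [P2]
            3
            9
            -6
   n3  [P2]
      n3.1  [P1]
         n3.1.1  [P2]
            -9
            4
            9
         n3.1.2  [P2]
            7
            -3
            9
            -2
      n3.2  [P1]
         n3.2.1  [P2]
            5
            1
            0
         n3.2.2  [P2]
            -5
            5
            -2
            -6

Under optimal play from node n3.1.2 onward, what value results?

-3

n3.1.2 (P2): min(7, -3, 9, -2) = -3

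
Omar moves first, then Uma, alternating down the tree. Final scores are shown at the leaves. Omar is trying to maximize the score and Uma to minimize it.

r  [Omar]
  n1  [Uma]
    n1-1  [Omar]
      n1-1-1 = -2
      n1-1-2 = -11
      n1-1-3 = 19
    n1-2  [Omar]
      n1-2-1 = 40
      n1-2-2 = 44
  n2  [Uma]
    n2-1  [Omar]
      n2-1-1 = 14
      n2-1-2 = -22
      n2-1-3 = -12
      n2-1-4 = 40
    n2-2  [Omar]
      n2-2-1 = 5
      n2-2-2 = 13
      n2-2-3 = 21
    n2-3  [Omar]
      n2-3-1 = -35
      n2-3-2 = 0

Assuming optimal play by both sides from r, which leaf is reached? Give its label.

n1-1 (Omar): max(-2, -11, 19) = 19
n1-2 (Omar): max(40, 44) = 44
n1 (Uma): min(19, 44) = 19
n2-1 (Omar): max(14, -22, -12, 40) = 40
n2-2 (Omar): max(5, 13, 21) = 21
n2-3 (Omar): max(-35, 0) = 0
n2 (Uma): min(40, 21, 0) = 0
r (Omar): max(19, 0) = 19
At r, Omar picks n1 (highest: 19).
At n1, Uma picks n1-1 (lowest: 19).
At n1-1, Omar picks n1-1-3 (highest: 19).
Terminal value 19.

n1-1-3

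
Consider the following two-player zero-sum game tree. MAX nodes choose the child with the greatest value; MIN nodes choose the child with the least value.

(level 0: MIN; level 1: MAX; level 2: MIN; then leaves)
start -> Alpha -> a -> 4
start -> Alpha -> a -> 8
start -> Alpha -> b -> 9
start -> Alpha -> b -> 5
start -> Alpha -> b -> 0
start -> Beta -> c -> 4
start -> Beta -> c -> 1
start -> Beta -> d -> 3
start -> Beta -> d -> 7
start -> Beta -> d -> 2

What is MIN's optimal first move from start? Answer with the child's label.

Beta

a (MIN): min(4, 8) = 4
b (MIN): min(9, 5, 0) = 0
Alpha (MAX): max(4, 0) = 4
c (MIN): min(4, 1) = 1
d (MIN): min(3, 7, 2) = 2
Beta (MAX): max(1, 2) = 2
start (MIN): min(4, 2) = 2
MIN at start wants the lowest of {Alpha=4, Beta=2}, so chooses Beta.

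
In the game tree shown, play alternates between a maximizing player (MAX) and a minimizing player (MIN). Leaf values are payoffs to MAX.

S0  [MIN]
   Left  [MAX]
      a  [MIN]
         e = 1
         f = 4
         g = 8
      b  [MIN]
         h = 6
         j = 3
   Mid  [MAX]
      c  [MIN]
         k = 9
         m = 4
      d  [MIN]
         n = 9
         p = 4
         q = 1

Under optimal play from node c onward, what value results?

4

c (MIN): min(9, 4) = 4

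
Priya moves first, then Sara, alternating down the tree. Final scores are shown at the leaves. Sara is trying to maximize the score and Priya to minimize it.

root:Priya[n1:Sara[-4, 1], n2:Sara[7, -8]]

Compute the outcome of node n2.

7

n2 (Sara): max(7, -8) = 7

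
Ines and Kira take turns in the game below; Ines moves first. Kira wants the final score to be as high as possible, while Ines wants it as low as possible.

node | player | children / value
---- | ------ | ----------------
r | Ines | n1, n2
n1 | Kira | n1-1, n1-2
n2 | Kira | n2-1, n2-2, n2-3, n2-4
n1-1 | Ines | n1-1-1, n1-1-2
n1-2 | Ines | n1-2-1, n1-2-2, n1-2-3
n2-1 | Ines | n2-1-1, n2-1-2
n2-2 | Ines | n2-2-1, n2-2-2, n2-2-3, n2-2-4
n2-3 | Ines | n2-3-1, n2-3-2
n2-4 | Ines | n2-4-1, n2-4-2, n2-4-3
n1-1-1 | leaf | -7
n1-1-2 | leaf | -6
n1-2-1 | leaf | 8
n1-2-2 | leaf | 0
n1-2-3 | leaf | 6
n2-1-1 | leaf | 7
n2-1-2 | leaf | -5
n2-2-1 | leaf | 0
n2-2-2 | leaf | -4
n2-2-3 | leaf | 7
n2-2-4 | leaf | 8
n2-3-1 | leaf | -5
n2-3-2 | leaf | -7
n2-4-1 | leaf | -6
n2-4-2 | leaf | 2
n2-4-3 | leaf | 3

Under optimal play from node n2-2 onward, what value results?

-4

n2-2 (Ines): min(0, -4, 7, 8) = -4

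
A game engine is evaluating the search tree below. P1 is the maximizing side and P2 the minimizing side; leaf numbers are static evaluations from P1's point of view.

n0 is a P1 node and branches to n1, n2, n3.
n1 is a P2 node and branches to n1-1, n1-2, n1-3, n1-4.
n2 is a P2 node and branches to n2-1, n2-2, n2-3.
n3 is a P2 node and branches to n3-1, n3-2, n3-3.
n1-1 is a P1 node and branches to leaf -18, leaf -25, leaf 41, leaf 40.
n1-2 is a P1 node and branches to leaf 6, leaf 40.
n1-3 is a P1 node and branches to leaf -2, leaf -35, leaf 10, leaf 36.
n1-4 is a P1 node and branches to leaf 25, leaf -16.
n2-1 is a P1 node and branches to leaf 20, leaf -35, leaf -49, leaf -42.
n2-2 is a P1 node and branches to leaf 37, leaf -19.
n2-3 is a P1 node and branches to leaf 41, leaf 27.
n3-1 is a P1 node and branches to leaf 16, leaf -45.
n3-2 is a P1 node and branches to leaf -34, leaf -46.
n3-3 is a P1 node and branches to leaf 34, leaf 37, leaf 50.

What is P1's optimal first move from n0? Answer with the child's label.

n1

n1-1 (P1): max(-18, -25, 41, 40) = 41
n1-2 (P1): max(6, 40) = 40
n1-3 (P1): max(-2, -35, 10, 36) = 36
n1-4 (P1): max(25, -16) = 25
n1 (P2): min(41, 40, 36, 25) = 25
n2-1 (P1): max(20, -35, -49, -42) = 20
n2-2 (P1): max(37, -19) = 37
n2-3 (P1): max(41, 27) = 41
n2 (P2): min(20, 37, 41) = 20
n3-1 (P1): max(16, -45) = 16
n3-2 (P1): max(-34, -46) = -34
n3-3 (P1): max(34, 37, 50) = 50
n3 (P2): min(16, -34, 50) = -34
n0 (P1): max(25, 20, -34) = 25
P1 at n0 wants the highest of {n1=25, n2=20, n3=-34}, so chooses n1.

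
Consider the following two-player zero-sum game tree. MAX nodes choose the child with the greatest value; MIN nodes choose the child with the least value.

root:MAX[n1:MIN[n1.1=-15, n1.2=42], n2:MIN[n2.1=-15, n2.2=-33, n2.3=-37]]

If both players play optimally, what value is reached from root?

-15

n1 (MIN): min(-15, 42) = -15
n2 (MIN): min(-15, -33, -37) = -37
root (MAX): max(-15, -37) = -15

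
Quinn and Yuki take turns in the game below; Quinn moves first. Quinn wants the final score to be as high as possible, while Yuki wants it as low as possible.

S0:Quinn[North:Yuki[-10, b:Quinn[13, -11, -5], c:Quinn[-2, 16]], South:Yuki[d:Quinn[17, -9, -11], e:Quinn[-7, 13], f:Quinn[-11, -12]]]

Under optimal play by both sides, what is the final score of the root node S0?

b (Quinn): max(13, -11, -5) = 13
c (Quinn): max(-2, 16) = 16
North (Yuki): min(-10, 13, 16) = -10
d (Quinn): max(17, -9, -11) = 17
e (Quinn): max(-7, 13) = 13
f (Quinn): max(-11, -12) = -11
South (Yuki): min(17, 13, -11) = -11
S0 (Quinn): max(-10, -11) = -10

-10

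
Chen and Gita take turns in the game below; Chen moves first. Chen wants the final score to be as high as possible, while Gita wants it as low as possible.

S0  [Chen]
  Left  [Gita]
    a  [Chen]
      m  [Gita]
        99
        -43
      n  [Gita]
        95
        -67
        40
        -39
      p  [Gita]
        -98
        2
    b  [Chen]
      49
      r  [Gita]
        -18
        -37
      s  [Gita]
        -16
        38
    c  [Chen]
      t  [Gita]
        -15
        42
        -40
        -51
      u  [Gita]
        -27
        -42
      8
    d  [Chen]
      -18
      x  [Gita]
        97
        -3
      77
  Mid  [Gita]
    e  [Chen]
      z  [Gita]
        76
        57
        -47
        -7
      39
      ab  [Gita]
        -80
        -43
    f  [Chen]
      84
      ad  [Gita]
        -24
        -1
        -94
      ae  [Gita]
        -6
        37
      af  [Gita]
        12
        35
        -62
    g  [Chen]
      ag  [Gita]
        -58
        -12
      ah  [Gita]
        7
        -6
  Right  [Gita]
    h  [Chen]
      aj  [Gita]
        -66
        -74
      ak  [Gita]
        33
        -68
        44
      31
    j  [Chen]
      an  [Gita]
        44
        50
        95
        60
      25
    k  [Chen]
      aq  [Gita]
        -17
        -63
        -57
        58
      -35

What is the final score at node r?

-37

r (Gita): min(-18, -37) = -37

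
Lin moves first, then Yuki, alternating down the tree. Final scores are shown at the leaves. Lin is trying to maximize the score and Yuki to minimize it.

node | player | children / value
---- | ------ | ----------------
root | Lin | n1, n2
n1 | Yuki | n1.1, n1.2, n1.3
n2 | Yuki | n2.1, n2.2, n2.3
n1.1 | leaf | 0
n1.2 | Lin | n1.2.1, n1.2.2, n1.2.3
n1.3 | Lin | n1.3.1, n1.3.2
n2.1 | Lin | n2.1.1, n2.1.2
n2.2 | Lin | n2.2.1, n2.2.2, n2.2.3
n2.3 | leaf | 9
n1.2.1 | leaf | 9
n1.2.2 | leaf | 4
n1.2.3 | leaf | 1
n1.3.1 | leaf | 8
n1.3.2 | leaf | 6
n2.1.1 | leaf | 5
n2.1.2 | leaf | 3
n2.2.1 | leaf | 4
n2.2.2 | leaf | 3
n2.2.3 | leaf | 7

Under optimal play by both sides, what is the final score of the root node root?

n1.2 (Lin): max(9, 4, 1) = 9
n1.3 (Lin): max(8, 6) = 8
n1 (Yuki): min(0, 9, 8) = 0
n2.1 (Lin): max(5, 3) = 5
n2.2 (Lin): max(4, 3, 7) = 7
n2 (Yuki): min(5, 7, 9) = 5
root (Lin): max(0, 5) = 5

5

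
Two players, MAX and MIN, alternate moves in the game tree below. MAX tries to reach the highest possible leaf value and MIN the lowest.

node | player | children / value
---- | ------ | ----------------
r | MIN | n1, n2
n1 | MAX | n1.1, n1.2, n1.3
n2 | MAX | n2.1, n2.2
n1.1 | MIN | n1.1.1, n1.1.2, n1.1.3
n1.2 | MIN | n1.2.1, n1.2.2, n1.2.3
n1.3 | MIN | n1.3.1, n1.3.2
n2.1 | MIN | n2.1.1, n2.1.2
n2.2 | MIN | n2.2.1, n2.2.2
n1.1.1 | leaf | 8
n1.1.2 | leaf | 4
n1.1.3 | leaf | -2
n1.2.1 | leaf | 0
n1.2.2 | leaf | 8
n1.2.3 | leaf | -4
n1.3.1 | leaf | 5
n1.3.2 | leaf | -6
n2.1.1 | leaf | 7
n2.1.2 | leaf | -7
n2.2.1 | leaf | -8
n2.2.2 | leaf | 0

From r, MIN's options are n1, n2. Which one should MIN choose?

n2

n1.1 (MIN): min(8, 4, -2) = -2
n1.2 (MIN): min(0, 8, -4) = -4
n1.3 (MIN): min(5, -6) = -6
n1 (MAX): max(-2, -4, -6) = -2
n2.1 (MIN): min(7, -7) = -7
n2.2 (MIN): min(-8, 0) = -8
n2 (MAX): max(-7, -8) = -7
r (MIN): min(-2, -7) = -7
MIN at r wants the lowest of {n1=-2, n2=-7}, so chooses n2.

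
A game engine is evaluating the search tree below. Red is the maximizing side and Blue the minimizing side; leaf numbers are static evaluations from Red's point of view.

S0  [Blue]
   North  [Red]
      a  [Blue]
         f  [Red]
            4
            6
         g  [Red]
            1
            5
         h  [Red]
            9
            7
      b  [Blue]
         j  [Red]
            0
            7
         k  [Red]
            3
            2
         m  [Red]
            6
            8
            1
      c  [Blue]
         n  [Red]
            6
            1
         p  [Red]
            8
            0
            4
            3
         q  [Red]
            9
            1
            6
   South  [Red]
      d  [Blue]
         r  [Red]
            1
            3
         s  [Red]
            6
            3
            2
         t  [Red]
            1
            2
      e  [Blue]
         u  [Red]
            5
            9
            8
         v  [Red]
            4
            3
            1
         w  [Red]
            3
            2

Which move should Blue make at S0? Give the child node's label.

South

f (Red): max(4, 6) = 6
g (Red): max(1, 5) = 5
h (Red): max(9, 7) = 9
a (Blue): min(6, 5, 9) = 5
j (Red): max(0, 7) = 7
k (Red): max(3, 2) = 3
m (Red): max(6, 8, 1) = 8
b (Blue): min(7, 3, 8) = 3
n (Red): max(6, 1) = 6
p (Red): max(8, 0, 4, 3) = 8
q (Red): max(9, 1, 6) = 9
c (Blue): min(6, 8, 9) = 6
North (Red): max(5, 3, 6) = 6
r (Red): max(1, 3) = 3
s (Red): max(6, 3, 2) = 6
t (Red): max(1, 2) = 2
d (Blue): min(3, 6, 2) = 2
u (Red): max(5, 9, 8) = 9
v (Red): max(4, 3, 1) = 4
w (Red): max(3, 2) = 3
e (Blue): min(9, 4, 3) = 3
South (Red): max(2, 3) = 3
S0 (Blue): min(6, 3) = 3
Blue at S0 wants the lowest of {North=6, South=3}, so chooses South.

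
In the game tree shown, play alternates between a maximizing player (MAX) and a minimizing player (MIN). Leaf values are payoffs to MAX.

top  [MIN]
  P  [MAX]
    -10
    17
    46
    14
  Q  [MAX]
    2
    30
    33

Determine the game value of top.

33

P (MAX): max(-10, 17, 46, 14) = 46
Q (MAX): max(2, 30, 33) = 33
top (MIN): min(46, 33) = 33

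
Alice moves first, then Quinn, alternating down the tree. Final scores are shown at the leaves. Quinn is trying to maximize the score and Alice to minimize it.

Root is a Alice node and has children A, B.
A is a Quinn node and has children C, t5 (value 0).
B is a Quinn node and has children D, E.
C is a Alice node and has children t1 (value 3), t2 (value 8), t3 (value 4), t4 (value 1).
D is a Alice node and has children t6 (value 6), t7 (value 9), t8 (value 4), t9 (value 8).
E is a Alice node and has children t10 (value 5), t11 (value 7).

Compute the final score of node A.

C (Alice): min(3, 8, 4, 1) = 1
A (Quinn): max(1, 0) = 1

1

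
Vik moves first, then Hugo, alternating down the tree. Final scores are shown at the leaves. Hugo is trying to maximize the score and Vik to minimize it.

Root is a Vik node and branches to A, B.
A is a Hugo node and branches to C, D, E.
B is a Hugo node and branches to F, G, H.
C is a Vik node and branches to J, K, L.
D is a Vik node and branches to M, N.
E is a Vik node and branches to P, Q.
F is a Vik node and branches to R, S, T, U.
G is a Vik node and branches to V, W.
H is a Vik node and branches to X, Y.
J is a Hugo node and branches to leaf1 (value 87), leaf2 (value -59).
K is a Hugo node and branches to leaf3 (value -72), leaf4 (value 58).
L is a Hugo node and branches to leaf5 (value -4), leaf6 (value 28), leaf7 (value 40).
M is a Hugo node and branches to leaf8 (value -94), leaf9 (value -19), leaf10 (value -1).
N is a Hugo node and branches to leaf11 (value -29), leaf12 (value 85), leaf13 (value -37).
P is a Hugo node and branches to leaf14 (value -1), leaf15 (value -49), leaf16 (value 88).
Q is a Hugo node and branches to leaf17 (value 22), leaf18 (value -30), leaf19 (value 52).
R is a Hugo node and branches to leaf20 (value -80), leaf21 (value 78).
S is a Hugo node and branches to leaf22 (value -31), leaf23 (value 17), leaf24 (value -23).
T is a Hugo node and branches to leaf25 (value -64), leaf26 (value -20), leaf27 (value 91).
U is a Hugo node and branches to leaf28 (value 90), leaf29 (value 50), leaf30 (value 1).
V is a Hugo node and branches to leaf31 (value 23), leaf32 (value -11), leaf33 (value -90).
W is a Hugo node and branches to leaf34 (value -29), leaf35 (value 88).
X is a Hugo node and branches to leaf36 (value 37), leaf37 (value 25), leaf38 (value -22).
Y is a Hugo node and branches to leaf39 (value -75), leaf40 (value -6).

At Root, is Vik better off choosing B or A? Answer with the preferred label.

R (Hugo): max(-80, 78) = 78
S (Hugo): max(-31, 17, -23) = 17
T (Hugo): max(-64, -20, 91) = 91
U (Hugo): max(90, 50, 1) = 90
F (Vik): min(78, 17, 91, 90) = 17
V (Hugo): max(23, -11, -90) = 23
W (Hugo): max(-29, 88) = 88
G (Vik): min(23, 88) = 23
X (Hugo): max(37, 25, -22) = 37
Y (Hugo): max(-75, -6) = -6
H (Vik): min(37, -6) = -6
B (Hugo): max(17, 23, -6) = 23
J (Hugo): max(87, -59) = 87
K (Hugo): max(-72, 58) = 58
L (Hugo): max(-4, 28, 40) = 40
C (Vik): min(87, 58, 40) = 40
M (Hugo): max(-94, -19, -1) = -1
N (Hugo): max(-29, 85, -37) = 85
D (Vik): min(-1, 85) = -1
P (Hugo): max(-1, -49, 88) = 88
Q (Hugo): max(22, -30, 52) = 52
E (Vik): min(88, 52) = 52
A (Hugo): max(40, -1, 52) = 52
Vik prefers the lower value; B=23, A=52. B is better since 23 < 52.

B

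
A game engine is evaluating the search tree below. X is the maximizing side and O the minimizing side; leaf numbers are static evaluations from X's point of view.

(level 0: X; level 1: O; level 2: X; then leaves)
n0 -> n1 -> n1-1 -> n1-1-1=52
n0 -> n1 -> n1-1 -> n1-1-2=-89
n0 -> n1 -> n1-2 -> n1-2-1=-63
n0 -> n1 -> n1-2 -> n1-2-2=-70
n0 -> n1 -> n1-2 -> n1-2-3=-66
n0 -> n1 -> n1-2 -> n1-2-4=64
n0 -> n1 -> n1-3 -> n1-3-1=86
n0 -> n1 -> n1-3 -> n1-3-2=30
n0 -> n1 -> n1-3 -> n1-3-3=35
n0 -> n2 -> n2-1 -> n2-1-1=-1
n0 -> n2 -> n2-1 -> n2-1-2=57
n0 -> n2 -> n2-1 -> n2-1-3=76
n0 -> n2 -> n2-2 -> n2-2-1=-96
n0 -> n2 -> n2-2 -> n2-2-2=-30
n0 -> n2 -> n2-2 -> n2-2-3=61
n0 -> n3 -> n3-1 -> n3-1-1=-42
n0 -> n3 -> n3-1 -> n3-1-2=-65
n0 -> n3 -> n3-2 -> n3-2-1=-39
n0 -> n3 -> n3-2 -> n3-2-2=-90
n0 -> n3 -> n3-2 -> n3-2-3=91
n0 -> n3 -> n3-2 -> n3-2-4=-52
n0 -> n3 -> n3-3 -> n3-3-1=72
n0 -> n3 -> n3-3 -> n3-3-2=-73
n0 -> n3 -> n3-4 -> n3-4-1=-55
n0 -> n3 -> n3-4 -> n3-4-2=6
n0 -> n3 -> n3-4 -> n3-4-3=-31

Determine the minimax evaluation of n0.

n1-1 (X): max(52, -89) = 52
n1-2 (X): max(-63, -70, -66, 64) = 64
n1-3 (X): max(86, 30, 35) = 86
n1 (O): min(52, 64, 86) = 52
n2-1 (X): max(-1, 57, 76) = 76
n2-2 (X): max(-96, -30, 61) = 61
n2 (O): min(76, 61) = 61
n3-1 (X): max(-42, -65) = -42
n3-2 (X): max(-39, -90, 91, -52) = 91
n3-3 (X): max(72, -73) = 72
n3-4 (X): max(-55, 6, -31) = 6
n3 (O): min(-42, 91, 72, 6) = -42
n0 (X): max(52, 61, -42) = 61

61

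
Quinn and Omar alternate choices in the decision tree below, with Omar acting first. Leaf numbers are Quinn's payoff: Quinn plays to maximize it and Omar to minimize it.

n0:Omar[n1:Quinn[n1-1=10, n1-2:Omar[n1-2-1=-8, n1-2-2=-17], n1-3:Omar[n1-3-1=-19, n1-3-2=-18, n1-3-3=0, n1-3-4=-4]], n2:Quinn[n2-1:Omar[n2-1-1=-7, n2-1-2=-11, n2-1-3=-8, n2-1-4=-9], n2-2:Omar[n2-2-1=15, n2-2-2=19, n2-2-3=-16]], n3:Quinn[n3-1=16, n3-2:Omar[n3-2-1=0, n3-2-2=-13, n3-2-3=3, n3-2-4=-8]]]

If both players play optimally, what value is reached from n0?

n1-2 (Omar): min(-8, -17) = -17
n1-3 (Omar): min(-19, -18, 0, -4) = -19
n1 (Quinn): max(10, -17, -19) = 10
n2-1 (Omar): min(-7, -11, -8, -9) = -11
n2-2 (Omar): min(15, 19, -16) = -16
n2 (Quinn): max(-11, -16) = -11
n3-2 (Omar): min(0, -13, 3, -8) = -13
n3 (Quinn): max(16, -13) = 16
n0 (Omar): min(10, -11, 16) = -11

-11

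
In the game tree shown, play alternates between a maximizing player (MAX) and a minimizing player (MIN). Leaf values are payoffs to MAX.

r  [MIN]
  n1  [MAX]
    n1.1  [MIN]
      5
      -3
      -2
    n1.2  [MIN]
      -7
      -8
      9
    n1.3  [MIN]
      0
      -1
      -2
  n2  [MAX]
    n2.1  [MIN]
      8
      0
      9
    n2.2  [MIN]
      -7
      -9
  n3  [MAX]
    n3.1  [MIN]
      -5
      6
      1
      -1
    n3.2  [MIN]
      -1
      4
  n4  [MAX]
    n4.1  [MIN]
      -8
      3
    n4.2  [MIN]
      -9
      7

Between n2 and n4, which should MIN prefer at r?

n2.1 (MIN): min(8, 0, 9) = 0
n2.2 (MIN): min(-7, -9) = -9
n2 (MAX): max(0, -9) = 0
n4.1 (MIN): min(-8, 3) = -8
n4.2 (MIN): min(-9, 7) = -9
n4 (MAX): max(-8, -9) = -8
MIN prefers the lower value; n2=0, n4=-8. n4 is better since -8 < 0.

n4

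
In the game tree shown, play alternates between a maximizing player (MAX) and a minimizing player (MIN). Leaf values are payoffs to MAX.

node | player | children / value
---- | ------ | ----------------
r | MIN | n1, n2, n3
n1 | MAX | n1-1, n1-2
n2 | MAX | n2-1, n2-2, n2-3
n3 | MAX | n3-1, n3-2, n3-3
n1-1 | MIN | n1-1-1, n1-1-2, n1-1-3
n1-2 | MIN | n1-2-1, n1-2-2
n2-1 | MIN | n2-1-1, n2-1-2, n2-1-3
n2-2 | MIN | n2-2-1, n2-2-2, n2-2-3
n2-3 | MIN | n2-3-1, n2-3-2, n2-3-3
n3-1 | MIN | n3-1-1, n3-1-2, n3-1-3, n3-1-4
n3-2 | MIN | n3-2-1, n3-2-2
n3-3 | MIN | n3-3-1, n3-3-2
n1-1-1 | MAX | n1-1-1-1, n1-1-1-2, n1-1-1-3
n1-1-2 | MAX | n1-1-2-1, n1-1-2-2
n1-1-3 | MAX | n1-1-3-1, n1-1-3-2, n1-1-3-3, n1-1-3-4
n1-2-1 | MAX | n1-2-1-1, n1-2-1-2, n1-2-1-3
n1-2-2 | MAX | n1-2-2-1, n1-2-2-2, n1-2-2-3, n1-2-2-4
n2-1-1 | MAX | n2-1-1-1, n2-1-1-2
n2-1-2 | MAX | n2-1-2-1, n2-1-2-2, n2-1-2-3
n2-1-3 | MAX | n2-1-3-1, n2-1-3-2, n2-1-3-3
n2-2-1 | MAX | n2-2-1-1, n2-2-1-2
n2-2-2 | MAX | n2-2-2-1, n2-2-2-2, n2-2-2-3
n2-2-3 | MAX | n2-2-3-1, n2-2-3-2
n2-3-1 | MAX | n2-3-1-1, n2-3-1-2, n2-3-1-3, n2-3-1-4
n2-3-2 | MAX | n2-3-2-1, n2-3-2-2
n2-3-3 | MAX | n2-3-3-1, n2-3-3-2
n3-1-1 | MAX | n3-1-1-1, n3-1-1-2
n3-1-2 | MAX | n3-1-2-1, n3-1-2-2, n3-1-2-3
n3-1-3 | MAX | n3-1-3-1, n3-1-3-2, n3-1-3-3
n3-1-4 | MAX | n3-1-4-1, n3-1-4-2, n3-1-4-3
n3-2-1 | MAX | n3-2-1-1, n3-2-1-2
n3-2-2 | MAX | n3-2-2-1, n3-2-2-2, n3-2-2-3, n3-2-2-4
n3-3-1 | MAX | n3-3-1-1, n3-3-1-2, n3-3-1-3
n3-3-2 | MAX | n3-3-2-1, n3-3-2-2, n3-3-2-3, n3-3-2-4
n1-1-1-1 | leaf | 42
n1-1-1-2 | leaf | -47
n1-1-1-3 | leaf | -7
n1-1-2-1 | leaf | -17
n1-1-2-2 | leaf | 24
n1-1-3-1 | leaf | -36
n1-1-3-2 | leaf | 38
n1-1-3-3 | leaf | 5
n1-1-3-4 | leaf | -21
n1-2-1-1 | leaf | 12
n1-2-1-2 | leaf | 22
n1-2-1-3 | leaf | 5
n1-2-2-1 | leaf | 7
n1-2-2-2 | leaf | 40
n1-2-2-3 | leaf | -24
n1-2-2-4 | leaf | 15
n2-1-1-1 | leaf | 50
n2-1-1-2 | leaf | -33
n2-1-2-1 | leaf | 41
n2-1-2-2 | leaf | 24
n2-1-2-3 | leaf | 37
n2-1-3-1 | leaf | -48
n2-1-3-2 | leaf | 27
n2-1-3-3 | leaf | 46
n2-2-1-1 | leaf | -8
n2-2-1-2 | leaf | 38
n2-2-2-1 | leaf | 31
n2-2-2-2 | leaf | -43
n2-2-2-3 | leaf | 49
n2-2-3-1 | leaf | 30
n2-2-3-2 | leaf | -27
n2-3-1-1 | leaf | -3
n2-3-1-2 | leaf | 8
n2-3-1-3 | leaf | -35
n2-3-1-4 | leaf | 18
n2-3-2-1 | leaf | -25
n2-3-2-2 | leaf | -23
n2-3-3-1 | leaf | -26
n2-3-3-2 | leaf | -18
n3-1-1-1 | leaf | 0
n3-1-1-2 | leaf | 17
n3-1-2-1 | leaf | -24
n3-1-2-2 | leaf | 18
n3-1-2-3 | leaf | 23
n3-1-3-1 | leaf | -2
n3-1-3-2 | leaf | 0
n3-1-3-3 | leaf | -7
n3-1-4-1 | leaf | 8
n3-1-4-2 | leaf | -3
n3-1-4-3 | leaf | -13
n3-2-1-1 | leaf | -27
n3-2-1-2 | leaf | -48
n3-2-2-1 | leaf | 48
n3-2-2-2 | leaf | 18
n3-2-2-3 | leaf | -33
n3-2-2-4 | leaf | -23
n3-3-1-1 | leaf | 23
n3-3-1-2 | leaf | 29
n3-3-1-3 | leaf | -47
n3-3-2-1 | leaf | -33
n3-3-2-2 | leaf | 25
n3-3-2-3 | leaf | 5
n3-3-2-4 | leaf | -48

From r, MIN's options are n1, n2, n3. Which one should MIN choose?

n1

n1-1-1 (MAX): max(42, -47, -7) = 42
n1-1-2 (MAX): max(-17, 24) = 24
n1-1-3 (MAX): max(-36, 38, 5, -21) = 38
n1-1 (MIN): min(42, 24, 38) = 24
n1-2-1 (MAX): max(12, 22, 5) = 22
n1-2-2 (MAX): max(7, 40, -24, 15) = 40
n1-2 (MIN): min(22, 40) = 22
n1 (MAX): max(24, 22) = 24
n2-1-1 (MAX): max(50, -33) = 50
n2-1-2 (MAX): max(41, 24, 37) = 41
n2-1-3 (MAX): max(-48, 27, 46) = 46
n2-1 (MIN): min(50, 41, 46) = 41
n2-2-1 (MAX): max(-8, 38) = 38
n2-2-2 (MAX): max(31, -43, 49) = 49
n2-2-3 (MAX): max(30, -27) = 30
n2-2 (MIN): min(38, 49, 30) = 30
n2-3-1 (MAX): max(-3, 8, -35, 18) = 18
n2-3-2 (MAX): max(-25, -23) = -23
n2-3-3 (MAX): max(-26, -18) = -18
n2-3 (MIN): min(18, -23, -18) = -23
n2 (MAX): max(41, 30, -23) = 41
n3-1-1 (MAX): max(0, 17) = 17
n3-1-2 (MAX): max(-24, 18, 23) = 23
n3-1-3 (MAX): max(-2, 0, -7) = 0
n3-1-4 (MAX): max(8, -3, -13) = 8
n3-1 (MIN): min(17, 23, 0, 8) = 0
n3-2-1 (MAX): max(-27, -48) = -27
n3-2-2 (MAX): max(48, 18, -33, -23) = 48
n3-2 (MIN): min(-27, 48) = -27
n3-3-1 (MAX): max(23, 29, -47) = 29
n3-3-2 (MAX): max(-33, 25, 5, -48) = 25
n3-3 (MIN): min(29, 25) = 25
n3 (MAX): max(0, -27, 25) = 25
r (MIN): min(24, 41, 25) = 24
MIN at r wants the lowest of {n1=24, n2=41, n3=25}, so chooses n1.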